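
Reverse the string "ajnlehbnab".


Input: ajnlehbnab
Reading characters right to left:
  Position 9: 'b'
  Position 8: 'a'
  Position 7: 'n'
  Position 6: 'b'
  Position 5: 'h'
  Position 4: 'e'
  Position 3: 'l'
  Position 2: 'n'
  Position 1: 'j'
  Position 0: 'a'
Reversed: banbhelnja

banbhelnja


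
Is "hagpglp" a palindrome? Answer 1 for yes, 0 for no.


Input: hagpglp
Reversed: plgpgah
  Compare pos 0 ('h') with pos 6 ('p'): MISMATCH
  Compare pos 1 ('a') with pos 5 ('l'): MISMATCH
  Compare pos 2 ('g') with pos 4 ('g'): match
Result: not a palindrome

0


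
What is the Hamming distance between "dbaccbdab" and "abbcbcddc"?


Comparing "dbaccbdab" and "abbcbcddc" position by position:
  Position 0: 'd' vs 'a' => differ
  Position 1: 'b' vs 'b' => same
  Position 2: 'a' vs 'b' => differ
  Position 3: 'c' vs 'c' => same
  Position 4: 'c' vs 'b' => differ
  Position 5: 'b' vs 'c' => differ
  Position 6: 'd' vs 'd' => same
  Position 7: 'a' vs 'd' => differ
  Position 8: 'b' vs 'c' => differ
Total differences (Hamming distance): 6

6


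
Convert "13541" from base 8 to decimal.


Input: "13541" in base 8
Positional expansion:
  Digit '1' (value 1) x 8^4 = 4096
  Digit '3' (value 3) x 8^3 = 1536
  Digit '5' (value 5) x 8^2 = 320
  Digit '4' (value 4) x 8^1 = 32
  Digit '1' (value 1) x 8^0 = 1
Sum = 5985

5985


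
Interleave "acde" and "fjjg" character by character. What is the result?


Interleaving "acde" and "fjjg":
  Position 0: 'a' from first, 'f' from second => "af"
  Position 1: 'c' from first, 'j' from second => "cj"
  Position 2: 'd' from first, 'j' from second => "dj"
  Position 3: 'e' from first, 'g' from second => "eg"
Result: afcjdjeg

afcjdjeg


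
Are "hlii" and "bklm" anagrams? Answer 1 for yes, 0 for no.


Strings: "hlii", "bklm"
Sorted first:  hiil
Sorted second: bklm
Differ at position 0: 'h' vs 'b' => not anagrams

0


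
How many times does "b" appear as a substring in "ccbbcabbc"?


Searching for "b" in "ccbbcabbc"
Scanning each position:
  Position 0: "c" => no
  Position 1: "c" => no
  Position 2: "b" => MATCH
  Position 3: "b" => MATCH
  Position 4: "c" => no
  Position 5: "a" => no
  Position 6: "b" => MATCH
  Position 7: "b" => MATCH
  Position 8: "c" => no
Total occurrences: 4

4


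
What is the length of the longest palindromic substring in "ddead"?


Input: "ddead"
Checking substrings for palindromes:
  [0:2] "dd" (len 2) => palindrome
Longest palindromic substring: "dd" with length 2

2


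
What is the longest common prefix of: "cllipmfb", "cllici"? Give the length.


Words: cllipmfb, cllici
  Position 0: all 'c' => match
  Position 1: all 'l' => match
  Position 2: all 'l' => match
  Position 3: all 'i' => match
  Position 4: ('p', 'c') => mismatch, stop
LCP = "clli" (length 4)

4


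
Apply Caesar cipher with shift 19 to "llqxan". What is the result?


Caesar cipher: shift "llqxan" by 19
  'l' (pos 11) + 19 = pos 4 = 'e'
  'l' (pos 11) + 19 = pos 4 = 'e'
  'q' (pos 16) + 19 = pos 9 = 'j'
  'x' (pos 23) + 19 = pos 16 = 'q'
  'a' (pos 0) + 19 = pos 19 = 't'
  'n' (pos 13) + 19 = pos 6 = 'g'
Result: eejqtg

eejqtg


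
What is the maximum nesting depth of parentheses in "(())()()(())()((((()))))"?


Input: "(())()()(())()((((()))))"
Tracking depth:
  Position 0 '(': depth becomes 1
  Position 1 '(': depth becomes 2
  Position 2 ')': depth becomes 1
  Position 3 ')': depth becomes 0
  Position 4 '(': depth becomes 1
  Position 5 ')': depth becomes 0
  Position 6 '(': depth becomes 1
  Position 7 ')': depth becomes 0
  Position 8 '(': depth becomes 1
  Position 9 '(': depth becomes 2
  Position 10 ')': depth becomes 1
  Position 11 ')': depth becomes 0
  Position 12 '(': depth becomes 1
  Position 13 ')': depth becomes 0
  Position 14 '(': depth becomes 1
  Position 15 '(': depth becomes 2
  Position 16 '(': depth becomes 3
  Position 17 '(': depth becomes 4
  Position 18 '(': depth becomes 5
  Position 19 ')': depth becomes 4
  Position 20 ')': depth becomes 3
  Position 21 ')': depth becomes 2
  Position 22 ')': depth becomes 1
  Position 23 ')': depth becomes 0
Maximum depth reached: 5

5


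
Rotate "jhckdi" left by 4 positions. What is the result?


Input: "jhckdi", rotate left by 4
First 4 characters: "jhck"
Remaining characters: "di"
Concatenate remaining + first: "di" + "jhck" = "dijhck"

dijhck


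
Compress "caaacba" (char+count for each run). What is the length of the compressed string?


Input: caaacba
Runs:
  'c' x 1 => "c1"
  'a' x 3 => "a3"
  'c' x 1 => "c1"
  'b' x 1 => "b1"
  'a' x 1 => "a1"
Compressed: "c1a3c1b1a1"
Compressed length: 10

10


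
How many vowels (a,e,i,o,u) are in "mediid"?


Input: mediid
Checking each character:
  'm' at position 0: consonant
  'e' at position 1: vowel (running total: 1)
  'd' at position 2: consonant
  'i' at position 3: vowel (running total: 2)
  'i' at position 4: vowel (running total: 3)
  'd' at position 5: consonant
Total vowels: 3

3


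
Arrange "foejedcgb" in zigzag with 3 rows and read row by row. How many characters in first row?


Zigzag "foejedcgb" into 3 rows:
Placing characters:
  'f' => row 0
  'o' => row 1
  'e' => row 2
  'j' => row 1
  'e' => row 0
  'd' => row 1
  'c' => row 2
  'g' => row 1
  'b' => row 0
Rows:
  Row 0: "feb"
  Row 1: "ojdg"
  Row 2: "ec"
First row length: 3

3


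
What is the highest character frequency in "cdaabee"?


Input: cdaabee
Character counts:
  'a': 2
  'b': 1
  'c': 1
  'd': 1
  'e': 2
Maximum frequency: 2

2


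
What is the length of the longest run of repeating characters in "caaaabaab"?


Input: "caaaabaab"
Scanning for longest run:
  Position 1 ('a'): new char, reset run to 1
  Position 2 ('a'): continues run of 'a', length=2
  Position 3 ('a'): continues run of 'a', length=3
  Position 4 ('a'): continues run of 'a', length=4
  Position 5 ('b'): new char, reset run to 1
  Position 6 ('a'): new char, reset run to 1
  Position 7 ('a'): continues run of 'a', length=2
  Position 8 ('b'): new char, reset run to 1
Longest run: 'a' with length 4

4


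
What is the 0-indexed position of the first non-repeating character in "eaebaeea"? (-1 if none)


Input: eaebaeea
Character frequencies:
  'a': 3
  'b': 1
  'e': 4
Scanning left to right for freq == 1:
  Position 0 ('e'): freq=4, skip
  Position 1 ('a'): freq=3, skip
  Position 2 ('e'): freq=4, skip
  Position 3 ('b'): unique! => answer = 3

3


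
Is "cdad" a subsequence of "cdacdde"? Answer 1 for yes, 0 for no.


Check if "cdad" is a subsequence of "cdacdde"
Greedy scan:
  Position 0 ('c'): matches sub[0] = 'c'
  Position 1 ('d'): matches sub[1] = 'd'
  Position 2 ('a'): matches sub[2] = 'a'
  Position 3 ('c'): no match needed
  Position 4 ('d'): matches sub[3] = 'd'
  Position 5 ('d'): no match needed
  Position 6 ('e'): no match needed
All 4 characters matched => is a subsequence

1


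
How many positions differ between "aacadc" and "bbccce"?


Comparing "aacadc" and "bbccce" position by position:
  Position 0: 'a' vs 'b' => DIFFER
  Position 1: 'a' vs 'b' => DIFFER
  Position 2: 'c' vs 'c' => same
  Position 3: 'a' vs 'c' => DIFFER
  Position 4: 'd' vs 'c' => DIFFER
  Position 5: 'c' vs 'e' => DIFFER
Positions that differ: 5

5


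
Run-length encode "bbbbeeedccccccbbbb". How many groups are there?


Input: bbbbeeedccccccbbbb
Scanning for consecutive runs:
  Group 1: 'b' x 4 (positions 0-3)
  Group 2: 'e' x 3 (positions 4-6)
  Group 3: 'd' x 1 (positions 7-7)
  Group 4: 'c' x 6 (positions 8-13)
  Group 5: 'b' x 4 (positions 14-17)
Total groups: 5

5


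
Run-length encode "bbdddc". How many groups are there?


Input: bbdddc
Scanning for consecutive runs:
  Group 1: 'b' x 2 (positions 0-1)
  Group 2: 'd' x 3 (positions 2-4)
  Group 3: 'c' x 1 (positions 5-5)
Total groups: 3

3


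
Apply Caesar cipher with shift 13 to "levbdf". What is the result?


Caesar cipher: shift "levbdf" by 13
  'l' (pos 11) + 13 = pos 24 = 'y'
  'e' (pos 4) + 13 = pos 17 = 'r'
  'v' (pos 21) + 13 = pos 8 = 'i'
  'b' (pos 1) + 13 = pos 14 = 'o'
  'd' (pos 3) + 13 = pos 16 = 'q'
  'f' (pos 5) + 13 = pos 18 = 's'
Result: yrioqs

yrioqs


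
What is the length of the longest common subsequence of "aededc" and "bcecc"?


LCS of "aededc" and "bcecc"
DP table:
           b    c    e    c    c
      0    0    0    0    0    0
  a   0    0    0    0    0    0
  e   0    0    0    1    1    1
  d   0    0    0    1    1    1
  e   0    0    0    1    1    1
  d   0    0    0    1    1    1
  c   0    0    1    1    2    2
LCS length = dp[6][5] = 2

2


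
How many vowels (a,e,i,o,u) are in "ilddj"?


Input: ilddj
Checking each character:
  'i' at position 0: vowel (running total: 1)
  'l' at position 1: consonant
  'd' at position 2: consonant
  'd' at position 3: consonant
  'j' at position 4: consonant
Total vowels: 1

1


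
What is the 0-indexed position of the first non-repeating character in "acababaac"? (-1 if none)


Input: acababaac
Character frequencies:
  'a': 5
  'b': 2
  'c': 2
Scanning left to right for freq == 1:
  Position 0 ('a'): freq=5, skip
  Position 1 ('c'): freq=2, skip
  Position 2 ('a'): freq=5, skip
  Position 3 ('b'): freq=2, skip
  Position 4 ('a'): freq=5, skip
  Position 5 ('b'): freq=2, skip
  Position 6 ('a'): freq=5, skip
  Position 7 ('a'): freq=5, skip
  Position 8 ('c'): freq=2, skip
  No unique character found => answer = -1

-1


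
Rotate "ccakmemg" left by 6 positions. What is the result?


Input: "ccakmemg", rotate left by 6
First 6 characters: "ccakme"
Remaining characters: "mg"
Concatenate remaining + first: "mg" + "ccakme" = "mgccakme"

mgccakme


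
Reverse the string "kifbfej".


Input: kifbfej
Reading characters right to left:
  Position 6: 'j'
  Position 5: 'e'
  Position 4: 'f'
  Position 3: 'b'
  Position 2: 'f'
  Position 1: 'i'
  Position 0: 'k'
Reversed: jefbfik

jefbfik


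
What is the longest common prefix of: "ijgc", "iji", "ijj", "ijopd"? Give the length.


Words: ijgc, iji, ijj, ijopd
  Position 0: all 'i' => match
  Position 1: all 'j' => match
  Position 2: ('g', 'i', 'j', 'o') => mismatch, stop
LCP = "ij" (length 2)

2


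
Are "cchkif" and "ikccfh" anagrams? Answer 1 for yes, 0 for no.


Strings: "cchkif", "ikccfh"
Sorted first:  ccfhik
Sorted second: ccfhik
Sorted forms match => anagrams

1


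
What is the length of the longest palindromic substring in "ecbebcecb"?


Input: "ecbebcecb"
Checking substrings for palindromes:
  [0:7] "ecbebce" (len 7) => palindrome
  [1:6] "cbebc" (len 5) => palindrome
  [4:9] "bcecb" (len 5) => palindrome
  [2:5] "beb" (len 3) => palindrome
  [5:8] "cec" (len 3) => palindrome
Longest palindromic substring: "ecbebce" with length 7

7


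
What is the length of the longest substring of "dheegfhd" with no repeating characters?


Input: "dheegfhd"
Sliding window (track last position of each char):
  Position 0 ('d'): window [0,0] length 1 -- new best
  Position 1 ('h'): window [0,1] length 2 -- new best
  Position 2 ('e'): window [0,2] length 3 -- new best
  Position 3 ('e'): repeat (last at 2), move window start to 3
  Position 3 ('e'): window [3,3] length 1
  Position 4 ('g'): window [3,4] length 2
  Position 5 ('f'): window [3,5] length 3
  Position 6 ('h'): window [3,6] length 4 -- new best
  Position 7 ('d'): window [3,7] length 5 -- new best
Longest substring with no repeats: "egfhd" with length 5

5


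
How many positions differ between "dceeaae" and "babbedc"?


Comparing "dceeaae" and "babbedc" position by position:
  Position 0: 'd' vs 'b' => DIFFER
  Position 1: 'c' vs 'a' => DIFFER
  Position 2: 'e' vs 'b' => DIFFER
  Position 3: 'e' vs 'b' => DIFFER
  Position 4: 'a' vs 'e' => DIFFER
  Position 5: 'a' vs 'd' => DIFFER
  Position 6: 'e' vs 'c' => DIFFER
Positions that differ: 7

7


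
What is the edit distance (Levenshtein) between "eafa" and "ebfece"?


Computing edit distance: "eafa" -> "ebfece"
DP table:
           e    b    f    e    c    e
      0    1    2    3    4    5    6
  e   1    0    1    2    3    4    5
  a   2    1    1    2    3    4    5
  f   3    2    2    1    2    3    4
  a   4    3    3    2    2    3    4
Edit distance = dp[4][6] = 4

4


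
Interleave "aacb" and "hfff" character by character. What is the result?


Interleaving "aacb" and "hfff":
  Position 0: 'a' from first, 'h' from second => "ah"
  Position 1: 'a' from first, 'f' from second => "af"
  Position 2: 'c' from first, 'f' from second => "cf"
  Position 3: 'b' from first, 'f' from second => "bf"
Result: ahafcfbf

ahafcfbf


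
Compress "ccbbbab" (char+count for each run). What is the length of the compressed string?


Input: ccbbbab
Runs:
  'c' x 2 => "c2"
  'b' x 3 => "b3"
  'a' x 1 => "a1"
  'b' x 1 => "b1"
Compressed: "c2b3a1b1"
Compressed length: 8

8


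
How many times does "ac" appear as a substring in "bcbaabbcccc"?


Searching for "ac" in "bcbaabbcccc"
Scanning each position:
  Position 0: "bc" => no
  Position 1: "cb" => no
  Position 2: "ba" => no
  Position 3: "aa" => no
  Position 4: "ab" => no
  Position 5: "bb" => no
  Position 6: "bc" => no
  Position 7: "cc" => no
  Position 8: "cc" => no
  Position 9: "cc" => no
Total occurrences: 0

0


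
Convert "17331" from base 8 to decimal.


Input: "17331" in base 8
Positional expansion:
  Digit '1' (value 1) x 8^4 = 4096
  Digit '7' (value 7) x 8^3 = 3584
  Digit '3' (value 3) x 8^2 = 192
  Digit '3' (value 3) x 8^1 = 24
  Digit '1' (value 1) x 8^0 = 1
Sum = 7897

7897


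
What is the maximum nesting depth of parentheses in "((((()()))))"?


Input: "((((()()))))"
Tracking depth:
  Position 0 '(': depth becomes 1
  Position 1 '(': depth becomes 2
  Position 2 '(': depth becomes 3
  Position 3 '(': depth becomes 4
  Position 4 '(': depth becomes 5
  Position 5 ')': depth becomes 4
  Position 6 '(': depth becomes 5
  Position 7 ')': depth becomes 4
  Position 8 ')': depth becomes 3
  Position 9 ')': depth becomes 2
  Position 10 ')': depth becomes 1
  Position 11 ')': depth becomes 0
Maximum depth reached: 5

5


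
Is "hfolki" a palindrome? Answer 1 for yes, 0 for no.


Input: hfolki
Reversed: iklofh
  Compare pos 0 ('h') with pos 5 ('i'): MISMATCH
  Compare pos 1 ('f') with pos 4 ('k'): MISMATCH
  Compare pos 2 ('o') with pos 3 ('l'): MISMATCH
Result: not a palindrome

0


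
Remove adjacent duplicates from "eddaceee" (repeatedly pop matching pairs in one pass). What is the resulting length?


Input: eddaceee
Stack-based adjacent duplicate removal:
  Read 'e': push. Stack: e
  Read 'd': push. Stack: ed
  Read 'd': matches stack top 'd' => pop. Stack: e
  Read 'a': push. Stack: ea
  Read 'c': push. Stack: eac
  Read 'e': push. Stack: eace
  Read 'e': matches stack top 'e' => pop. Stack: eac
  Read 'e': push. Stack: eace
Final stack: "eace" (length 4)

4


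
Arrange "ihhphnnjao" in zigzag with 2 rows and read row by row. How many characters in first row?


Zigzag "ihhphnnjao" into 2 rows:
Placing characters:
  'i' => row 0
  'h' => row 1
  'h' => row 0
  'p' => row 1
  'h' => row 0
  'n' => row 1
  'n' => row 0
  'j' => row 1
  'a' => row 0
  'o' => row 1
Rows:
  Row 0: "ihhna"
  Row 1: "hpnjo"
First row length: 5

5


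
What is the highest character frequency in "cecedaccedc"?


Input: cecedaccedc
Character counts:
  'a': 1
  'c': 5
  'd': 2
  'e': 3
Maximum frequency: 5

5


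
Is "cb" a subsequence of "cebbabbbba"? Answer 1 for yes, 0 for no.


Check if "cb" is a subsequence of "cebbabbbba"
Greedy scan:
  Position 0 ('c'): matches sub[0] = 'c'
  Position 1 ('e'): no match needed
  Position 2 ('b'): matches sub[1] = 'b'
  Position 3 ('b'): no match needed
  Position 4 ('a'): no match needed
  Position 5 ('b'): no match needed
  Position 6 ('b'): no match needed
  Position 7 ('b'): no match needed
  Position 8 ('b'): no match needed
  Position 9 ('a'): no match needed
All 2 characters matched => is a subsequence

1


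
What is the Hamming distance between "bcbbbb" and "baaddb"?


Comparing "bcbbbb" and "baaddb" position by position:
  Position 0: 'b' vs 'b' => same
  Position 1: 'c' vs 'a' => differ
  Position 2: 'b' vs 'a' => differ
  Position 3: 'b' vs 'd' => differ
  Position 4: 'b' vs 'd' => differ
  Position 5: 'b' vs 'b' => same
Total differences (Hamming distance): 4

4


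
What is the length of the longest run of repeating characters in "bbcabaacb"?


Input: "bbcabaacb"
Scanning for longest run:
  Position 1 ('b'): continues run of 'b', length=2
  Position 2 ('c'): new char, reset run to 1
  Position 3 ('a'): new char, reset run to 1
  Position 4 ('b'): new char, reset run to 1
  Position 5 ('a'): new char, reset run to 1
  Position 6 ('a'): continues run of 'a', length=2
  Position 7 ('c'): new char, reset run to 1
  Position 8 ('b'): new char, reset run to 1
Longest run: 'b' with length 2

2


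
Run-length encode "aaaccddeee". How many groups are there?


Input: aaaccddeee
Scanning for consecutive runs:
  Group 1: 'a' x 3 (positions 0-2)
  Group 2: 'c' x 2 (positions 3-4)
  Group 3: 'd' x 2 (positions 5-6)
  Group 4: 'e' x 3 (positions 7-9)
Total groups: 4

4


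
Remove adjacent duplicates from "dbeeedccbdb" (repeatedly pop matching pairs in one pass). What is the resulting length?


Input: dbeeedccbdb
Stack-based adjacent duplicate removal:
  Read 'd': push. Stack: d
  Read 'b': push. Stack: db
  Read 'e': push. Stack: dbe
  Read 'e': matches stack top 'e' => pop. Stack: db
  Read 'e': push. Stack: dbe
  Read 'd': push. Stack: dbed
  Read 'c': push. Stack: dbedc
  Read 'c': matches stack top 'c' => pop. Stack: dbed
  Read 'b': push. Stack: dbedb
  Read 'd': push. Stack: dbedbd
  Read 'b': push. Stack: dbedbdb
Final stack: "dbedbdb" (length 7)

7


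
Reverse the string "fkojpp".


Input: fkojpp
Reading characters right to left:
  Position 5: 'p'
  Position 4: 'p'
  Position 3: 'j'
  Position 2: 'o'
  Position 1: 'k'
  Position 0: 'f'
Reversed: ppjokf

ppjokf


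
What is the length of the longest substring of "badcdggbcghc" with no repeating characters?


Input: "badcdggbcghc"
Sliding window (track last position of each char):
  Position 0 ('b'): window [0,0] length 1 -- new best
  Position 1 ('a'): window [0,1] length 2 -- new best
  Position 2 ('d'): window [0,2] length 3 -- new best
  Position 3 ('c'): window [0,3] length 4 -- new best
  Position 4 ('d'): repeat (last at 2), move window start to 3
  Position 4 ('d'): window [3,4] length 2
  Position 5 ('g'): window [3,5] length 3
  Position 6 ('g'): repeat (last at 5), move window start to 6
  Position 6 ('g'): window [6,6] length 1
  Position 7 ('b'): window [6,7] length 2
  Position 8 ('c'): window [6,8] length 3
  Position 9 ('g'): repeat (last at 6), move window start to 7
  Position 9 ('g'): window [7,9] length 3
  Position 10 ('h'): window [7,10] length 4
  Position 11 ('c'): repeat (last at 8), move window start to 9
  Position 11 ('c'): window [9,11] length 3
Longest substring with no repeats: "badc" with length 4

4


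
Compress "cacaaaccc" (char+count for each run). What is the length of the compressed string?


Input: cacaaaccc
Runs:
  'c' x 1 => "c1"
  'a' x 1 => "a1"
  'c' x 1 => "c1"
  'a' x 3 => "a3"
  'c' x 3 => "c3"
Compressed: "c1a1c1a3c3"
Compressed length: 10

10


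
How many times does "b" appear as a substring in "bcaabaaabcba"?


Searching for "b" in "bcaabaaabcba"
Scanning each position:
  Position 0: "b" => MATCH
  Position 1: "c" => no
  Position 2: "a" => no
  Position 3: "a" => no
  Position 4: "b" => MATCH
  Position 5: "a" => no
  Position 6: "a" => no
  Position 7: "a" => no
  Position 8: "b" => MATCH
  Position 9: "c" => no
  Position 10: "b" => MATCH
  Position 11: "a" => no
Total occurrences: 4

4


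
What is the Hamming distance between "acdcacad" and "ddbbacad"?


Comparing "acdcacad" and "ddbbacad" position by position:
  Position 0: 'a' vs 'd' => differ
  Position 1: 'c' vs 'd' => differ
  Position 2: 'd' vs 'b' => differ
  Position 3: 'c' vs 'b' => differ
  Position 4: 'a' vs 'a' => same
  Position 5: 'c' vs 'c' => same
  Position 6: 'a' vs 'a' => same
  Position 7: 'd' vs 'd' => same
Total differences (Hamming distance): 4

4


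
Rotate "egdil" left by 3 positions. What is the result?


Input: "egdil", rotate left by 3
First 3 characters: "egd"
Remaining characters: "il"
Concatenate remaining + first: "il" + "egd" = "ilegd"

ilegd


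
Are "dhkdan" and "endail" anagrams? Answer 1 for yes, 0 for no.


Strings: "dhkdan", "endail"
Sorted first:  addhkn
Sorted second: adeiln
Differ at position 2: 'd' vs 'e' => not anagrams

0


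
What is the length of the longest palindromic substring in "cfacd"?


Input: "cfacd"
Checking substrings for palindromes:
  No multi-char palindromic substrings found
Longest palindromic substring: "c" with length 1

1


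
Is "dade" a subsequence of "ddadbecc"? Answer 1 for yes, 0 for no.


Check if "dade" is a subsequence of "ddadbecc"
Greedy scan:
  Position 0 ('d'): matches sub[0] = 'd'
  Position 1 ('d'): no match needed
  Position 2 ('a'): matches sub[1] = 'a'
  Position 3 ('d'): matches sub[2] = 'd'
  Position 4 ('b'): no match needed
  Position 5 ('e'): matches sub[3] = 'e'
  Position 6 ('c'): no match needed
  Position 7 ('c'): no match needed
All 4 characters matched => is a subsequence

1


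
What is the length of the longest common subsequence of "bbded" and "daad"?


LCS of "bbded" and "daad"
DP table:
           d    a    a    d
      0    0    0    0    0
  b   0    0    0    0    0
  b   0    0    0    0    0
  d   0    1    1    1    1
  e   0    1    1    1    1
  d   0    1    1    1    2
LCS length = dp[5][4] = 2

2


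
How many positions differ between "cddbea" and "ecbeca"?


Comparing "cddbea" and "ecbeca" position by position:
  Position 0: 'c' vs 'e' => DIFFER
  Position 1: 'd' vs 'c' => DIFFER
  Position 2: 'd' vs 'b' => DIFFER
  Position 3: 'b' vs 'e' => DIFFER
  Position 4: 'e' vs 'c' => DIFFER
  Position 5: 'a' vs 'a' => same
Positions that differ: 5

5


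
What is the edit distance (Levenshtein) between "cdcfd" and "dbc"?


Computing edit distance: "cdcfd" -> "dbc"
DP table:
           d    b    c
      0    1    2    3
  c   1    1    2    2
  d   2    1    2    3
  c   3    2    2    2
  f   4    3    3    3
  d   5    4    4    4
Edit distance = dp[5][3] = 4

4


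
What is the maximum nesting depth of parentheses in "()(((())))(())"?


Input: "()(((())))(())"
Tracking depth:
  Position 0 '(': depth becomes 1
  Position 1 ')': depth becomes 0
  Position 2 '(': depth becomes 1
  Position 3 '(': depth becomes 2
  Position 4 '(': depth becomes 3
  Position 5 '(': depth becomes 4
  Position 6 ')': depth becomes 3
  Position 7 ')': depth becomes 2
  Position 8 ')': depth becomes 1
  Position 9 ')': depth becomes 0
  Position 10 '(': depth becomes 1
  Position 11 '(': depth becomes 2
  Position 12 ')': depth becomes 1
  Position 13 ')': depth becomes 0
Maximum depth reached: 4

4


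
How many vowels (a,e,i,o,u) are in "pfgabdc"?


Input: pfgabdc
Checking each character:
  'p' at position 0: consonant
  'f' at position 1: consonant
  'g' at position 2: consonant
  'a' at position 3: vowel (running total: 1)
  'b' at position 4: consonant
  'd' at position 5: consonant
  'c' at position 6: consonant
Total vowels: 1

1


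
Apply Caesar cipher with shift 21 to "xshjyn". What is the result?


Caesar cipher: shift "xshjyn" by 21
  'x' (pos 23) + 21 = pos 18 = 's'
  's' (pos 18) + 21 = pos 13 = 'n'
  'h' (pos 7) + 21 = pos 2 = 'c'
  'j' (pos 9) + 21 = pos 4 = 'e'
  'y' (pos 24) + 21 = pos 19 = 't'
  'n' (pos 13) + 21 = pos 8 = 'i'
Result: snceti

snceti


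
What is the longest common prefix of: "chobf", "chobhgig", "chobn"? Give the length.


Words: chobf, chobhgig, chobn
  Position 0: all 'c' => match
  Position 1: all 'h' => match
  Position 2: all 'o' => match
  Position 3: all 'b' => match
  Position 4: ('f', 'h', 'n') => mismatch, stop
LCP = "chob" (length 4)

4


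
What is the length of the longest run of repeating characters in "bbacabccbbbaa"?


Input: "bbacabccbbbaa"
Scanning for longest run:
  Position 1 ('b'): continues run of 'b', length=2
  Position 2 ('a'): new char, reset run to 1
  Position 3 ('c'): new char, reset run to 1
  Position 4 ('a'): new char, reset run to 1
  Position 5 ('b'): new char, reset run to 1
  Position 6 ('c'): new char, reset run to 1
  Position 7 ('c'): continues run of 'c', length=2
  Position 8 ('b'): new char, reset run to 1
  Position 9 ('b'): continues run of 'b', length=2
  Position 10 ('b'): continues run of 'b', length=3
  Position 11 ('a'): new char, reset run to 1
  Position 12 ('a'): continues run of 'a', length=2
Longest run: 'b' with length 3

3


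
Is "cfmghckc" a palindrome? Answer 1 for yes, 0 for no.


Input: cfmghckc
Reversed: ckchgmfc
  Compare pos 0 ('c') with pos 7 ('c'): match
  Compare pos 1 ('f') with pos 6 ('k'): MISMATCH
  Compare pos 2 ('m') with pos 5 ('c'): MISMATCH
  Compare pos 3 ('g') with pos 4 ('h'): MISMATCH
Result: not a palindrome

0


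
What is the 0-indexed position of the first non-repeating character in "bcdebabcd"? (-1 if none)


Input: bcdebabcd
Character frequencies:
  'a': 1
  'b': 3
  'c': 2
  'd': 2
  'e': 1
Scanning left to right for freq == 1:
  Position 0 ('b'): freq=3, skip
  Position 1 ('c'): freq=2, skip
  Position 2 ('d'): freq=2, skip
  Position 3 ('e'): unique! => answer = 3

3


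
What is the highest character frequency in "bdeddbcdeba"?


Input: bdeddbcdeba
Character counts:
  'a': 1
  'b': 3
  'c': 1
  'd': 4
  'e': 2
Maximum frequency: 4

4


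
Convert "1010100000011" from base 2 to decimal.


Input: "1010100000011" in base 2
Positional expansion:
  Digit '1' (value 1) x 2^12 = 4096
  Digit '0' (value 0) x 2^11 = 0
  Digit '1' (value 1) x 2^10 = 1024
  Digit '0' (value 0) x 2^9 = 0
  Digit '1' (value 1) x 2^8 = 256
  Digit '0' (value 0) x 2^7 = 0
  Digit '0' (value 0) x 2^6 = 0
  Digit '0' (value 0) x 2^5 = 0
  Digit '0' (value 0) x 2^4 = 0
  Digit '0' (value 0) x 2^3 = 0
  Digit '0' (value 0) x 2^2 = 0
  Digit '1' (value 1) x 2^1 = 2
  Digit '1' (value 1) x 2^0 = 1
Sum = 5379

5379


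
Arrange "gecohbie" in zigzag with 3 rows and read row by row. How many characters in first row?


Zigzag "gecohbie" into 3 rows:
Placing characters:
  'g' => row 0
  'e' => row 1
  'c' => row 2
  'o' => row 1
  'h' => row 0
  'b' => row 1
  'i' => row 2
  'e' => row 1
Rows:
  Row 0: "gh"
  Row 1: "eobe"
  Row 2: "ci"
First row length: 2

2


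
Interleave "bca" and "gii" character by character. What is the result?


Interleaving "bca" and "gii":
  Position 0: 'b' from first, 'g' from second => "bg"
  Position 1: 'c' from first, 'i' from second => "ci"
  Position 2: 'a' from first, 'i' from second => "ai"
Result: bgciai

bgciai


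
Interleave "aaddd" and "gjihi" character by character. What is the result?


Interleaving "aaddd" and "gjihi":
  Position 0: 'a' from first, 'g' from second => "ag"
  Position 1: 'a' from first, 'j' from second => "aj"
  Position 2: 'd' from first, 'i' from second => "di"
  Position 3: 'd' from first, 'h' from second => "dh"
  Position 4: 'd' from first, 'i' from second => "di"
Result: agajdidhdi

agajdidhdi


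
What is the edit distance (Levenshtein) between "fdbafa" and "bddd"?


Computing edit distance: "fdbafa" -> "bddd"
DP table:
           b    d    d    d
      0    1    2    3    4
  f   1    1    2    3    4
  d   2    2    1    2    3
  b   3    2    2    2    3
  a   4    3    3    3    3
  f   5    4    4    4    4
  a   6    5    5    5    5
Edit distance = dp[6][4] = 5

5


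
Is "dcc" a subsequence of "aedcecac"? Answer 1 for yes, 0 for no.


Check if "dcc" is a subsequence of "aedcecac"
Greedy scan:
  Position 0 ('a'): no match needed
  Position 1 ('e'): no match needed
  Position 2 ('d'): matches sub[0] = 'd'
  Position 3 ('c'): matches sub[1] = 'c'
  Position 4 ('e'): no match needed
  Position 5 ('c'): matches sub[2] = 'c'
  Position 6 ('a'): no match needed
  Position 7 ('c'): no match needed
All 3 characters matched => is a subsequence

1


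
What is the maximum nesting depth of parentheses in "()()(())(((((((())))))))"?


Input: "()()(())(((((((())))))))"
Tracking depth:
  Position 0 '(': depth becomes 1
  Position 1 ')': depth becomes 0
  Position 2 '(': depth becomes 1
  Position 3 ')': depth becomes 0
  Position 4 '(': depth becomes 1
  Position 5 '(': depth becomes 2
  Position 6 ')': depth becomes 1
  Position 7 ')': depth becomes 0
  Position 8 '(': depth becomes 1
  Position 9 '(': depth becomes 2
  Position 10 '(': depth becomes 3
  Position 11 '(': depth becomes 4
  Position 12 '(': depth becomes 5
  Position 13 '(': depth becomes 6
  Position 14 '(': depth becomes 7
  Position 15 '(': depth becomes 8
  Position 16 ')': depth becomes 7
  Position 17 ')': depth becomes 6
  Position 18 ')': depth becomes 5
  Position 19 ')': depth becomes 4
  Position 20 ')': depth becomes 3
  Position 21 ')': depth becomes 2
  Position 22 ')': depth becomes 1
  Position 23 ')': depth becomes 0
Maximum depth reached: 8

8


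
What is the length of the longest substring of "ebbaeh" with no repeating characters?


Input: "ebbaeh"
Sliding window (track last position of each char):
  Position 0 ('e'): window [0,0] length 1 -- new best
  Position 1 ('b'): window [0,1] length 2 -- new best
  Position 2 ('b'): repeat (last at 1), move window start to 2
  Position 2 ('b'): window [2,2] length 1
  Position 3 ('a'): window [2,3] length 2
  Position 4 ('e'): window [2,4] length 3 -- new best
  Position 5 ('h'): window [2,5] length 4 -- new best
Longest substring with no repeats: "baeh" with length 4

4


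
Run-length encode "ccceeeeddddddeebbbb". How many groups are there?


Input: ccceeeeddddddeebbbb
Scanning for consecutive runs:
  Group 1: 'c' x 3 (positions 0-2)
  Group 2: 'e' x 4 (positions 3-6)
  Group 3: 'd' x 6 (positions 7-12)
  Group 4: 'e' x 2 (positions 13-14)
  Group 5: 'b' x 4 (positions 15-18)
Total groups: 5

5


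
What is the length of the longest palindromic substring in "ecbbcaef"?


Input: "ecbbcaef"
Checking substrings for palindromes:
  [1:5] "cbbc" (len 4) => palindrome
  [2:4] "bb" (len 2) => palindrome
Longest palindromic substring: "cbbc" with length 4

4


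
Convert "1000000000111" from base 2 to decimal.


Input: "1000000000111" in base 2
Positional expansion:
  Digit '1' (value 1) x 2^12 = 4096
  Digit '0' (value 0) x 2^11 = 0
  Digit '0' (value 0) x 2^10 = 0
  Digit '0' (value 0) x 2^9 = 0
  Digit '0' (value 0) x 2^8 = 0
  Digit '0' (value 0) x 2^7 = 0
  Digit '0' (value 0) x 2^6 = 0
  Digit '0' (value 0) x 2^5 = 0
  Digit '0' (value 0) x 2^4 = 0
  Digit '0' (value 0) x 2^3 = 0
  Digit '1' (value 1) x 2^2 = 4
  Digit '1' (value 1) x 2^1 = 2
  Digit '1' (value 1) x 2^0 = 1
Sum = 4103

4103


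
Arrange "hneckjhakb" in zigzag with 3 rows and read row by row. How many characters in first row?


Zigzag "hneckjhakb" into 3 rows:
Placing characters:
  'h' => row 0
  'n' => row 1
  'e' => row 2
  'c' => row 1
  'k' => row 0
  'j' => row 1
  'h' => row 2
  'a' => row 1
  'k' => row 0
  'b' => row 1
Rows:
  Row 0: "hkk"
  Row 1: "ncjab"
  Row 2: "eh"
First row length: 3

3


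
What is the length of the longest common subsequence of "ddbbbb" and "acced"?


LCS of "ddbbbb" and "acced"
DP table:
           a    c    c    e    d
      0    0    0    0    0    0
  d   0    0    0    0    0    1
  d   0    0    0    0    0    1
  b   0    0    0    0    0    1
  b   0    0    0    0    0    1
  b   0    0    0    0    0    1
  b   0    0    0    0    0    1
LCS length = dp[6][5] = 1

1


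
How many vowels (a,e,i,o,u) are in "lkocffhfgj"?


Input: lkocffhfgj
Checking each character:
  'l' at position 0: consonant
  'k' at position 1: consonant
  'o' at position 2: vowel (running total: 1)
  'c' at position 3: consonant
  'f' at position 4: consonant
  'f' at position 5: consonant
  'h' at position 6: consonant
  'f' at position 7: consonant
  'g' at position 8: consonant
  'j' at position 9: consonant
Total vowels: 1

1


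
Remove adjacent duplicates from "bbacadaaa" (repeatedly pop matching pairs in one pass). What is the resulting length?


Input: bbacadaaa
Stack-based adjacent duplicate removal:
  Read 'b': push. Stack: b
  Read 'b': matches stack top 'b' => pop. Stack: (empty)
  Read 'a': push. Stack: a
  Read 'c': push. Stack: ac
  Read 'a': push. Stack: aca
  Read 'd': push. Stack: acad
  Read 'a': push. Stack: acada
  Read 'a': matches stack top 'a' => pop. Stack: acad
  Read 'a': push. Stack: acada
Final stack: "acada" (length 5)

5


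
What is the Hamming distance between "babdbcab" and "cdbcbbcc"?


Comparing "babdbcab" and "cdbcbbcc" position by position:
  Position 0: 'b' vs 'c' => differ
  Position 1: 'a' vs 'd' => differ
  Position 2: 'b' vs 'b' => same
  Position 3: 'd' vs 'c' => differ
  Position 4: 'b' vs 'b' => same
  Position 5: 'c' vs 'b' => differ
  Position 6: 'a' vs 'c' => differ
  Position 7: 'b' vs 'c' => differ
Total differences (Hamming distance): 6

6


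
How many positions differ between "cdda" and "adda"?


Comparing "cdda" and "adda" position by position:
  Position 0: 'c' vs 'a' => DIFFER
  Position 1: 'd' vs 'd' => same
  Position 2: 'd' vs 'd' => same
  Position 3: 'a' vs 'a' => same
Positions that differ: 1

1


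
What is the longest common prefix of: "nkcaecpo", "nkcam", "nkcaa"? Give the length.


Words: nkcaecpo, nkcam, nkcaa
  Position 0: all 'n' => match
  Position 1: all 'k' => match
  Position 2: all 'c' => match
  Position 3: all 'a' => match
  Position 4: ('e', 'm', 'a') => mismatch, stop
LCP = "nkca" (length 4)

4


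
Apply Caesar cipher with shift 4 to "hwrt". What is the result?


Caesar cipher: shift "hwrt" by 4
  'h' (pos 7) + 4 = pos 11 = 'l'
  'w' (pos 22) + 4 = pos 0 = 'a'
  'r' (pos 17) + 4 = pos 21 = 'v'
  't' (pos 19) + 4 = pos 23 = 'x'
Result: lavx

lavx


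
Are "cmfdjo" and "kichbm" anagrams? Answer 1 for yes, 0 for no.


Strings: "cmfdjo", "kichbm"
Sorted first:  cdfjmo
Sorted second: bchikm
Differ at position 0: 'c' vs 'b' => not anagrams

0


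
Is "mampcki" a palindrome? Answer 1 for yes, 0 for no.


Input: mampcki
Reversed: ikcpmam
  Compare pos 0 ('m') with pos 6 ('i'): MISMATCH
  Compare pos 1 ('a') with pos 5 ('k'): MISMATCH
  Compare pos 2 ('m') with pos 4 ('c'): MISMATCH
Result: not a palindrome

0


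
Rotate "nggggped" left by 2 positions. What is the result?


Input: "nggggped", rotate left by 2
First 2 characters: "ng"
Remaining characters: "gggped"
Concatenate remaining + first: "gggped" + "ng" = "gggpedng"

gggpedng


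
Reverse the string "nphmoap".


Input: nphmoap
Reading characters right to left:
  Position 6: 'p'
  Position 5: 'a'
  Position 4: 'o'
  Position 3: 'm'
  Position 2: 'h'
  Position 1: 'p'
  Position 0: 'n'
Reversed: paomhpn

paomhpn


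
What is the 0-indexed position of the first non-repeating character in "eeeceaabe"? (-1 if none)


Input: eeeceaabe
Character frequencies:
  'a': 2
  'b': 1
  'c': 1
  'e': 5
Scanning left to right for freq == 1:
  Position 0 ('e'): freq=5, skip
  Position 1 ('e'): freq=5, skip
  Position 2 ('e'): freq=5, skip
  Position 3 ('c'): unique! => answer = 3

3


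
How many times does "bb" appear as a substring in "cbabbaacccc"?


Searching for "bb" in "cbabbaacccc"
Scanning each position:
  Position 0: "cb" => no
  Position 1: "ba" => no
  Position 2: "ab" => no
  Position 3: "bb" => MATCH
  Position 4: "ba" => no
  Position 5: "aa" => no
  Position 6: "ac" => no
  Position 7: "cc" => no
  Position 8: "cc" => no
  Position 9: "cc" => no
Total occurrences: 1

1


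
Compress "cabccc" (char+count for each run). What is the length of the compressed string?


Input: cabccc
Runs:
  'c' x 1 => "c1"
  'a' x 1 => "a1"
  'b' x 1 => "b1"
  'c' x 3 => "c3"
Compressed: "c1a1b1c3"
Compressed length: 8

8


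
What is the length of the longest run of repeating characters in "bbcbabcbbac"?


Input: "bbcbabcbbac"
Scanning for longest run:
  Position 1 ('b'): continues run of 'b', length=2
  Position 2 ('c'): new char, reset run to 1
  Position 3 ('b'): new char, reset run to 1
  Position 4 ('a'): new char, reset run to 1
  Position 5 ('b'): new char, reset run to 1
  Position 6 ('c'): new char, reset run to 1
  Position 7 ('b'): new char, reset run to 1
  Position 8 ('b'): continues run of 'b', length=2
  Position 9 ('a'): new char, reset run to 1
  Position 10 ('c'): new char, reset run to 1
Longest run: 'b' with length 2

2


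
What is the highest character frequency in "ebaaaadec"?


Input: ebaaaadec
Character counts:
  'a': 4
  'b': 1
  'c': 1
  'd': 1
  'e': 2
Maximum frequency: 4

4


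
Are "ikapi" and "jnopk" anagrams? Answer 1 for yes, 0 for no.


Strings: "ikapi", "jnopk"
Sorted first:  aiikp
Sorted second: jknop
Differ at position 0: 'a' vs 'j' => not anagrams

0


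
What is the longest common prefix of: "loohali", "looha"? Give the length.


Words: loohali, looha
  Position 0: all 'l' => match
  Position 1: all 'o' => match
  Position 2: all 'o' => match
  Position 3: all 'h' => match
  Position 4: all 'a' => match
LCP = "looha" (length 5)

5


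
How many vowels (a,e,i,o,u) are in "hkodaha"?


Input: hkodaha
Checking each character:
  'h' at position 0: consonant
  'k' at position 1: consonant
  'o' at position 2: vowel (running total: 1)
  'd' at position 3: consonant
  'a' at position 4: vowel (running total: 2)
  'h' at position 5: consonant
  'a' at position 6: vowel (running total: 3)
Total vowels: 3

3


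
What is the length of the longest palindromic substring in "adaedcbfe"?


Input: "adaedcbfe"
Checking substrings for palindromes:
  [0:3] "ada" (len 3) => palindrome
Longest palindromic substring: "ada" with length 3

3


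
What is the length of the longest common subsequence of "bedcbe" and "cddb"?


LCS of "bedcbe" and "cddb"
DP table:
           c    d    d    b
      0    0    0    0    0
  b   0    0    0    0    1
  e   0    0    0    0    1
  d   0    0    1    1    1
  c   0    1    1    1    1
  b   0    1    1    1    2
  e   0    1    1    1    2
LCS length = dp[6][4] = 2

2


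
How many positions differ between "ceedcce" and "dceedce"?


Comparing "ceedcce" and "dceedce" position by position:
  Position 0: 'c' vs 'd' => DIFFER
  Position 1: 'e' vs 'c' => DIFFER
  Position 2: 'e' vs 'e' => same
  Position 3: 'd' vs 'e' => DIFFER
  Position 4: 'c' vs 'd' => DIFFER
  Position 5: 'c' vs 'c' => same
  Position 6: 'e' vs 'e' => same
Positions that differ: 4

4


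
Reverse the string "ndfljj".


Input: ndfljj
Reading characters right to left:
  Position 5: 'j'
  Position 4: 'j'
  Position 3: 'l'
  Position 2: 'f'
  Position 1: 'd'
  Position 0: 'n'
Reversed: jjlfdn

jjlfdn


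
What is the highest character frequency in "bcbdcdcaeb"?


Input: bcbdcdcaeb
Character counts:
  'a': 1
  'b': 3
  'c': 3
  'd': 2
  'e': 1
Maximum frequency: 3

3


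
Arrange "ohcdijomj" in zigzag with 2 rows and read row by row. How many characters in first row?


Zigzag "ohcdijomj" into 2 rows:
Placing characters:
  'o' => row 0
  'h' => row 1
  'c' => row 0
  'd' => row 1
  'i' => row 0
  'j' => row 1
  'o' => row 0
  'm' => row 1
  'j' => row 0
Rows:
  Row 0: "ocioj"
  Row 1: "hdjm"
First row length: 5

5


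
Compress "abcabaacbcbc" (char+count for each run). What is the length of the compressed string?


Input: abcabaacbcbc
Runs:
  'a' x 1 => "a1"
  'b' x 1 => "b1"
  'c' x 1 => "c1"
  'a' x 1 => "a1"
  'b' x 1 => "b1"
  'a' x 2 => "a2"
  'c' x 1 => "c1"
  'b' x 1 => "b1"
  'c' x 1 => "c1"
  'b' x 1 => "b1"
  'c' x 1 => "c1"
Compressed: "a1b1c1a1b1a2c1b1c1b1c1"
Compressed length: 22

22


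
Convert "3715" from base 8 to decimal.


Input: "3715" in base 8
Positional expansion:
  Digit '3' (value 3) x 8^3 = 1536
  Digit '7' (value 7) x 8^2 = 448
  Digit '1' (value 1) x 8^1 = 8
  Digit '5' (value 5) x 8^0 = 5
Sum = 1997

1997


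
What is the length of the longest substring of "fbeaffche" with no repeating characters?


Input: "fbeaffche"
Sliding window (track last position of each char):
  Position 0 ('f'): window [0,0] length 1 -- new best
  Position 1 ('b'): window [0,1] length 2 -- new best
  Position 2 ('e'): window [0,2] length 3 -- new best
  Position 3 ('a'): window [0,3] length 4 -- new best
  Position 4 ('f'): repeat (last at 0), move window start to 1
  Position 4 ('f'): window [1,4] length 4
  Position 5 ('f'): repeat (last at 4), move window start to 5
  Position 5 ('f'): window [5,5] length 1
  Position 6 ('c'): window [5,6] length 2
  Position 7 ('h'): window [5,7] length 3
  Position 8 ('e'): window [5,8] length 4
Longest substring with no repeats: "fbea" with length 4

4
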